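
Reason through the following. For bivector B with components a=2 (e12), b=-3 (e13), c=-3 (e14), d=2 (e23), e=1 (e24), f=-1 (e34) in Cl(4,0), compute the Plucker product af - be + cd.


Plucker relation: af - be + cd
a*f = 2*(-1) = -2
b*e = (-3)*1 = -3
c*d = (-3)*2 = -6
af - be + cd = -2 - (-3) + (-6)
= -5


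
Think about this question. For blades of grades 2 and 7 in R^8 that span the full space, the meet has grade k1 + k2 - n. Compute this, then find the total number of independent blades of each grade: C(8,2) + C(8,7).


Meet grade = grade(A) + grade(B) - n
= 2 + 7 - 8 = 1
C(8,2) = 28
C(8,7) = 8
dim_A + dim_B = 28 + 8 = 36


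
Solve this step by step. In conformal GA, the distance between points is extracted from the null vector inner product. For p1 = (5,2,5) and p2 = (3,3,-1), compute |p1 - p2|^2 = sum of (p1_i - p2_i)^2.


p1 - p2 = (2, -1, 6)
|p1 - p2|^2 = 2^2 + (-1)^2 + 6^2
= 4 + 1 + 36
= 41


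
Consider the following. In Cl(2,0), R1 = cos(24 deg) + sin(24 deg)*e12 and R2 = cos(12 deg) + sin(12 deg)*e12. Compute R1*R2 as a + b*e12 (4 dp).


Same-plane rotors commute and their half-angles add:
R1*R2 = cos(a1 + a2) + sin(a1 + a2)*e12.
a1 + a2 = 24 + 12 = 36 deg
cos(36 deg) = 0.8090
sin(36 deg) = 0.5878
R1*R2 = 0.8090 + 0.5878*e12


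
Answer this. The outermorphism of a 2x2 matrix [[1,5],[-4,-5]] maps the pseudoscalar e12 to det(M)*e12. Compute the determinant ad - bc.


The outermorphism of a linear map f sends e1^e2 to f(e1)^f(e2).
f(e1) = 1*e1 - 4*e2
f(e2) = 5*e1 - 5*e2
f(e1) ^ f(e2) = (1*e1 - 4*e2) ^ (5*e1 - 5*e2)
= 1*(-5)*e12 + (-4)*5*e21
= (-5 - (-20))*e12
= 15*e12
Coefficient = 15


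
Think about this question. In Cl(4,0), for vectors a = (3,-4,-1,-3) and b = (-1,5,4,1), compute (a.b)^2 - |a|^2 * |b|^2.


a . b = 3*(-1) + (-4)*5 + (-1)*4 + (-3)*1
= -3 + (-20) + (-4) + (-3) = -30
|a|^2 = 3^2 + (-4)^2 + (-1)^2 + (-3)^2 = 35
|b|^2 = (-1)^2 + 5^2 + 4^2 + 1^2 = 43
(a.b)^2 = (-30)^2 = 900
|a|^2 * |b|^2 = 35 * 43 = 1505
Result = 900 - 1505 = -605


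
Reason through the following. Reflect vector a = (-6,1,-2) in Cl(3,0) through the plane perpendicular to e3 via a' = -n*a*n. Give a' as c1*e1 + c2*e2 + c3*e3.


Reflection formula: a' = -n*a*n, with n = e3 (unit vector, n^2 = 1).
For reflection through hyperplane perp to e3:
The component along e3 flips sign, others stay.
a = (-6, 1, -2)
a' = (-6, 1, 2)
a' = -6*e1 + 1*e2 + 2*e3


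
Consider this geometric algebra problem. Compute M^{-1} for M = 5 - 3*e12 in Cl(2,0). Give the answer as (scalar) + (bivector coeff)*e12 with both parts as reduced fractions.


M = 5 - 3*e12, where e12^2 = -1.
Since M commutes with its reverse ~M = a - b*e12, M * ~M = a^2 - b^2*e12^2 = a^2 + b^2.
So M^{-1} = ~M / (a^2 + b^2) = (a - b*e12)/(a^2 + b^2).
a^2 + b^2 = 25 + 9 = 34
Scalar part = 5/34 = 5/34
Bivector coeff = 3/34 = 3/34
M^{-1} = 5/34 + 3/34*e12


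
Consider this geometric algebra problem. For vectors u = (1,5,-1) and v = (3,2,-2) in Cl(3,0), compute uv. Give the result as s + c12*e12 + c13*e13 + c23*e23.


In Cl(3,0): e_i^2 = 1, e_ie_j = -e_je_i for i != j.
Scalar part = u . v = 1*3 + 5*2 + (-1)*(-2)
= 3 + 10 + 2 = 15
e12 coeff = 1*2 - 5*3 = 2 - 15 = -13
e13 coeff = 1*(-2) - (-1)*3 = -2 - (-3) = 1
e23 coeff = 5*(-2) - (-1)*2 = -10 - (-2) = -8
uv = 15 - 13*e12 + 1*e13 - 8*e23


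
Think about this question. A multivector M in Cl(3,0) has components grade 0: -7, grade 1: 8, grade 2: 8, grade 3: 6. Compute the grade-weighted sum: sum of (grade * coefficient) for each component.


Grade-weighted sum = sum of grade_k * coefficient_k
0*(-7) = 0
1*8 = 8
2*8 = 16
3*6 = 18
Total = 0 + 8 + 16 + 18 = 42


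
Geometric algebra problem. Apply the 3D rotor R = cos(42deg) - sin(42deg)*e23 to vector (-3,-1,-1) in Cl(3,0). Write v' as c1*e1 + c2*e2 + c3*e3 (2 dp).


Rotor R = cos(42deg) - sin(42deg)*e23
Rotation angle theta = 2 * 42 = 84 degrees in the e23 plane (e2 -> e3).
The component perpendicular to the plane (e1) is invariant: v'_1 = v1 = -3.00
cos(84deg) = 0.1045, sin(84deg) = 0.9945
v'_2 = v2*cos(theta) - v3*sin(theta) = -1*0.1045 - (-1)*0.9945 = 0.89
v'_3 = v2*sin(theta) + v3*cos(theta) = -1*0.9945 + (-1)*0.1045 = -1.10
v' = -3.00*e1 + 0.89*e2 - 1.10*e3


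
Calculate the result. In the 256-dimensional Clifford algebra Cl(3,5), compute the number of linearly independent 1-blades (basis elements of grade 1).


Number of grade-k basis blades in Cl(p,q) with n = p + q is C(n, k).
n = 3 + 5 = 8
C(8, 1) = 8! / (1! * 7!)
= 40320 / (1 * 5040)
= 8


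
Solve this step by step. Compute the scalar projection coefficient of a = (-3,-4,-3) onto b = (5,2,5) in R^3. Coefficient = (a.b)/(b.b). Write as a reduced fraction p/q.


Projection coefficient = (a . b) / (b . b)
a . b = (-3)*5 + (-4)*2 + (-3)*5
= -15 + (-8) + (-15) = -38
b . b = 5^2 + 2^2 + 5^2
= 25 + 4 + 25 = 54
Coefficient = -38/54
In lowest terms: -19/27


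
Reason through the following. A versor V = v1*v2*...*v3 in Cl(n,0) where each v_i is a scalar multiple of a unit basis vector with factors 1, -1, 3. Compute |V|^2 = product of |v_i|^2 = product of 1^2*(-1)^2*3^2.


Each vector v_i has |v_i|^2 = s_i^2
Squared scales: 1^2 = 1, (-1)^2 = 1, 3^2 = 9
|V|^2 = 1 * 1 * 9
= 9


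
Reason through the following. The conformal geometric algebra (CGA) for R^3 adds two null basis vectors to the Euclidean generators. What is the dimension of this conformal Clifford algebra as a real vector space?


The conformal model of R^3 uses Cl(4,1): the 3 Euclidean generators plus two extra orthogonal generators e+ (e+^2 = +1) and e- (e-^2 = -1), from which the null vectors e0, einf are built.
Number of generators m = 3 + 2 = 5.
dim Cl(p,q) = 2^m = 2^5 = 32


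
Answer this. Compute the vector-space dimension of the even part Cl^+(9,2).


Even subalgebra dimension = 2^(n-1)
n = 9 + 2 = 11
2^(11 - 1) = 2^10 = 1024
Verification: sum of C(11,k) for even k = 1 + 55 + 330 + 462 + 165 + 11 = 1024
Result = 1024


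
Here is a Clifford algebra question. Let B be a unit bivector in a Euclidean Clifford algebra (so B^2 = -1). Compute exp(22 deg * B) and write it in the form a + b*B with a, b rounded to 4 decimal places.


For a unit bivector B with B^2 = -1, the exponential series gives
e^(theta*B) = cos(theta) + sin(theta)*B (the GA analogue of Euler's formula).
theta = 22 degrees = 0.383972 rad
cos(22 deg) = 0.9272
sin(22 deg) = 0.3746
exp(theta*B) = 0.9272 + 0.3746*B


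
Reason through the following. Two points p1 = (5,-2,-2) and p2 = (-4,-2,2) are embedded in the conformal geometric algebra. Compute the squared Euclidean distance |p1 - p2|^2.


p1 - p2 = (9, 0, -4)
|p1 - p2|^2 = 9^2 + 0^2 + (-4)^2
= 81 + 0 + 16
= 97


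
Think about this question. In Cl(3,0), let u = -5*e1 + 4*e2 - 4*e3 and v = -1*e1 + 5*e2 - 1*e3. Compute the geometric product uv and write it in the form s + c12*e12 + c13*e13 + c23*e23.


In Cl(3,0): e_i^2 = 1, e_ie_j = -e_je_i for i != j.
Scalar part = u . v = (-5)*(-1) + 4*5 + (-4)*(-1)
= 5 + 20 + 4 = 29
e12 coeff = (-5)*5 - 4*(-1) = -25 - (-4) = -21
e13 coeff = (-5)*(-1) - (-4)*(-1) = 5 - 4 = 1
e23 coeff = 4*(-1) - (-4)*5 = -4 - (-20) = 16
uv = 29 - 21*e12 + 1*e13 + 16*e23


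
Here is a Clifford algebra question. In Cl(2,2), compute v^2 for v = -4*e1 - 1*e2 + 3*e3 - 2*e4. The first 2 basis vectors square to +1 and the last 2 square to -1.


v^2 = sum of c_i^2 * e_i^2
Positive signature terms (e_i^2 = +1): (-4)^2 + (-1)^2 = 17
Negative signature terms (e_j^2 = -1): 3^2 + (-2)^2 = 13
v^2 = 17 - 13 = 4


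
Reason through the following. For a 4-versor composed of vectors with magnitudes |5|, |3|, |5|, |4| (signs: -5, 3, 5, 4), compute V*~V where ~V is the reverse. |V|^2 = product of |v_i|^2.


Each vector v_i has |v_i|^2 = s_i^2
Squared scales: (-5)^2 = 25, 3^2 = 9, 5^2 = 25, 4^2 = 16
|V|^2 = 25 * 9 * 25 * 16
= 90000


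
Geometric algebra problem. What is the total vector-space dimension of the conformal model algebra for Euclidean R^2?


The conformal model of R^2 uses Cl(3,1): the 2 Euclidean generators plus two extra orthogonal generators e+ (e+^2 = +1) and e- (e-^2 = -1), from which the null vectors e0, einf are built.
Number of generators m = 2 + 2 = 4.
dim Cl(p,q) = 2^m = 2^4 = 16


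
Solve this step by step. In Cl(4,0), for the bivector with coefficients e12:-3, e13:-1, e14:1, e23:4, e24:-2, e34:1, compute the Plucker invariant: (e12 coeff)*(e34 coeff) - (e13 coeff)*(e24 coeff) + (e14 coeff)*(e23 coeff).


Plucker relation: af - be + cd
a*f = (-3)*1 = -3
b*e = (-1)*(-2) = 2
c*d = 1*4 = 4
af - be + cd = -3 - 2 + 4
= -1


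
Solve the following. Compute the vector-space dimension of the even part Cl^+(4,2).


Even subalgebra dimension = 2^(n-1)
n = 4 + 2 = 6
2^(6 - 1) = 2^5 = 32
Verification: sum of C(6,k) for even k = 1 + 15 + 15 + 1 = 32
Result = 32


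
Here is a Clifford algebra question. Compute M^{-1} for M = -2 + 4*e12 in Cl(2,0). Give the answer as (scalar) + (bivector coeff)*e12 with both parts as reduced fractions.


M = -2 + 4*e12, where e12^2 = -1.
Since M commutes with its reverse ~M = a - b*e12, M * ~M = a^2 - b^2*e12^2 = a^2 + b^2.
So M^{-1} = ~M / (a^2 + b^2) = (a - b*e12)/(a^2 + b^2).
a^2 + b^2 = 4 + 16 = 20
Scalar part = -2/20 = -1/10
Bivector coeff = -4/20 = -1/5
M^{-1} = -1/10 - 1/5*e12


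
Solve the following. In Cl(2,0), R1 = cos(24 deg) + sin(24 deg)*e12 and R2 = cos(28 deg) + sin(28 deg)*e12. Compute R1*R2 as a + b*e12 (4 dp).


Same-plane rotors commute and their half-angles add:
R1*R2 = cos(a1 + a2) + sin(a1 + a2)*e12.
a1 + a2 = 24 + 28 = 52 deg
cos(52 deg) = 0.6157
sin(52 deg) = 0.7880
R1*R2 = 0.6157 + 0.7880*e12


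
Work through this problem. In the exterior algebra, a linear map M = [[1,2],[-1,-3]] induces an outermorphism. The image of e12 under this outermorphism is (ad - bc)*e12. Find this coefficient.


The outermorphism of a linear map f sends e1^e2 to f(e1)^f(e2).
f(e1) = 1*e1 - 1*e2
f(e2) = 2*e1 - 3*e2
f(e1) ^ f(e2) = (1*e1 - 1*e2) ^ (2*e1 - 3*e2)
= 1*(-3)*e12 + (-1)*2*e21
= (-3 - (-2))*e12
= -1*e12
Coefficient = -1


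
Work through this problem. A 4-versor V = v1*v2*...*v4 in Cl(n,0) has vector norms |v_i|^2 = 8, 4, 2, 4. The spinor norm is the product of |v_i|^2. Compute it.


Spinor norm N(V) = |v1|^2 * |v2|^2 * ... * |v4|^2
= 8 * 4 * 2 * 4
Running product: 8, 32, 64, 256
N(V) = 256


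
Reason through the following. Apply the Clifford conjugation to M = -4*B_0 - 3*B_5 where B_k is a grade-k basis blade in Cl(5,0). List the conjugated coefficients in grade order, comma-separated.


Clifford conjugate sign for grade k: (-1)^(k(k+1)/2)
Grade 0: (-1)^(0*1/2) = (-1)^0 = 1, coeff -4 -> -4
Grade 5: (-1)^(5*6/2) = (-1)^15 = -1, coeff -3 -> 3
Conjugated coefficients: -4, 3


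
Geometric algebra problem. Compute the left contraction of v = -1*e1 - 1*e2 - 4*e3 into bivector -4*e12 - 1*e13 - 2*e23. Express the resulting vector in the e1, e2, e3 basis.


Left contraction v _| B = <vB>_1 (grade-1 part of the geometric product vB).
Using e1_|e12 = e2, e2_|e12 = -e1, e1_|e13 = e3, e3_|e13 = -e1, e2_|e23 = e3, e3_|e23 = -e2:
e1 coeff: -v2*b12 - v3*b13 = -(-1)*(-4) - (-4)*(-1) = -8
e2 coeff: v1*b12 - v3*b23 = (-1)*(-4) - (-4)*(-2) = -4
e3 coeff: v1*b13 + v2*b23 = (-1)*(-1) + (-1)*(-2) = 3
v _| B = -8*e1 - 4*e2 + 3*e3


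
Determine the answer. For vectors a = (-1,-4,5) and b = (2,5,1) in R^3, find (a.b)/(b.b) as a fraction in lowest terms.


Projection coefficient = (a . b) / (b . b)
a . b = (-1)*2 + (-4)*5 + 5*1
= -2 + (-20) + 5 = -17
b . b = 2^2 + 5^2 + 1^2
= 4 + 25 + 1 = 30
Coefficient = -17/30
In lowest terms: -17/30


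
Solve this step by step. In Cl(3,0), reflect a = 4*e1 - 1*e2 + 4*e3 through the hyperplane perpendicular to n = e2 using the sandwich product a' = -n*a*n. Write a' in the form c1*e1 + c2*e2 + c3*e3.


Reflection formula: a' = -n*a*n, with n = e2 (unit vector, n^2 = 1).
For reflection through hyperplane perp to e2:
The component along e2 flips sign, others stay.
a = (4, -1, 4)
a' = (4, 1, 4)
a' = 4*e1 + 1*e2 + 4*e3


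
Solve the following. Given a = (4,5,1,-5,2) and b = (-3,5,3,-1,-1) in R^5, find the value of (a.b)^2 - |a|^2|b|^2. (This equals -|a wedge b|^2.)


a . b = 4*(-3) + 5*5 + 1*3 + (-5)*(-1) + 2*(-1)
= -12 + 25 + 3 + 5 + (-2) = 19
|a|^2 = 4^2 + 5^2 + 1^2 + (-5)^2 + 2^2 = 71
|b|^2 = (-3)^2 + 5^2 + 3^2 + (-1)^2 + (-1)^2 = 45
(a.b)^2 = 19^2 = 361
|a|^2 * |b|^2 = 71 * 45 = 3195
Result = 361 - 3195 = -2834


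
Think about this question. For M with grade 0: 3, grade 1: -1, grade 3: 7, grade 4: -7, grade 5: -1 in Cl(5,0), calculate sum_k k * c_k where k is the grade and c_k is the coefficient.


Grade-weighted sum = sum of grade_k * coefficient_k
0*3 = 0
1*(-1) = -1
3*7 = 21
4*(-7) = -28
5*(-1) = -5
Total = 0 + (-1) + 21 + (-28) + (-5) = -13


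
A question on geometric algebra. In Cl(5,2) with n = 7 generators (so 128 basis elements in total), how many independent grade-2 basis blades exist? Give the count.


Number of grade-k basis blades in Cl(p,q) with n = p + q is C(n, k).
n = 5 + 2 = 7
C(7, 2) = 7! / (2! * 5!)
= 5040 / (2 * 120)
= 21


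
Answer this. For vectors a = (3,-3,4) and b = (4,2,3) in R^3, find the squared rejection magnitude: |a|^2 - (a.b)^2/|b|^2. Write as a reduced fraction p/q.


|a|^2 = 3^2 + (-3)^2 + 4^2 = 34
|b|^2 = 4^2 + 2^2 + 3^2 = 29
a . b = 3*4 + (-3)*2 + 4*3 = 18
(a.b)^2 = 18^2 = 324
|rej|^2 = 34 - 324/29
= (986 - 324)/29
= 662/29
In lowest terms: 662/29


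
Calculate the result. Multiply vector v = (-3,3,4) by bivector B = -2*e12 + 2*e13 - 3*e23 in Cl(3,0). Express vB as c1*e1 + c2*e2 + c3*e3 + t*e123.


vB has grade-1 (vector) and grade-3 (trivector) parts: vB = (v _| B) + (v ^ B).
Vector part <vB>_1:
  e1: -v2*b12 - v3*b13 = -(3)*(-2) - (4)*(2) = -2
  e2: v1*b12 - v3*b23 = (-3)*(-2) - (4)*(-3) = 18
  e3: v1*b13 + v2*b23 = (-3)*(2) + (3)*(-3) = -15
Trivector part <vB>_3:
  e123: v1*b23 - v2*b13 + v3*b12 = (-3)*(-3) - (3)*(2) + (4)*(-2) = -5
vB = -2*e1 + 18*e2 - 15*e3 - 5*e123


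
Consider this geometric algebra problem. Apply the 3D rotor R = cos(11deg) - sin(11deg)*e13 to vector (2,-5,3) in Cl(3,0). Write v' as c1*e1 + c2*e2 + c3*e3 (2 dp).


Rotor R = cos(11deg) - sin(11deg)*e13
Rotation angle theta = 2 * 11 = 22 degrees in the e13 plane (e1 -> e3).
The component perpendicular to the plane (e2) is invariant: v'_2 = v2 = -5.00
cos(22deg) = 0.9272, sin(22deg) = 0.3746
v'_1 = v1*cos(theta) - v3*sin(theta) = 2*0.9272 - 3*0.3746 = 0.73
v'_3 = v1*sin(theta) + v3*cos(theta) = 2*0.3746 + 3*0.9272 = 3.53
v' = 0.73*e1 - 5.00*e2 + 3.53*e3


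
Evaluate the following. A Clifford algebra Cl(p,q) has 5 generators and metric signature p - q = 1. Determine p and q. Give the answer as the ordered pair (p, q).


We need p + q = 5 and p - q = 1.
Adding: 2p = 5 + 1 = 6, so p = 3.
Then q = 5 - 3 = 2.
(p, q) = (3, 2)


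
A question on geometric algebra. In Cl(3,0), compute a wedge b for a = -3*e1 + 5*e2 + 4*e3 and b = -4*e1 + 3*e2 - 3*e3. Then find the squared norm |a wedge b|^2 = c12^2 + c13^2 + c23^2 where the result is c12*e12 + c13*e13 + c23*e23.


a wedge b = (a1*b2 - a2*b1)*e12 + (a1*b3 - a3*b1)*e13 + (a2*b3 - a3*b2)*e23
e12 coeff: (-3)*3 - 5*(-4) = -9 - (-20) = 11
e13 coeff: (-3)*(-3) - 4*(-4) = 9 - (-16) = 25
e23 coeff: 5*(-3) - 4*3 = -15 - 12 = -27
|a wedge b|^2 = 11^2 + 25^2 + (-27)^2
= 121 + 625 + 729
= 1475


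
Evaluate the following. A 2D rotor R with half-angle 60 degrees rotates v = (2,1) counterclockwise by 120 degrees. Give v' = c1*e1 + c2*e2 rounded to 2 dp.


Rotor R = cos(60deg) - sin(60deg)*e12
Rotation angle theta = 2 * 60 = 120 degrees
v' = R*v*~R rotates v by theta.
cos(120deg) = -0.5000, sin(120deg) = 0.8660
v'_1 = 2*cos(120deg) - 1*sin(120deg)
= 2*(-0.5000) - 1*0.8660
= -1.87
v'_2 = 2*sin(120deg) + 1*cos(120deg)
= 2*0.8660 + 1*(-0.5000)
= 1.23
v' = -1.87*e1 + 1.23*e2


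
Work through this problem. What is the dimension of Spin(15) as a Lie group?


Spin(n) double-covers SO(n); both have Lie algebra so(n) of dimension n(n-1)/2.
n = 15
n(n-1) = 15 * 14 = 210
dim Spin(15) = 210/2 = 105


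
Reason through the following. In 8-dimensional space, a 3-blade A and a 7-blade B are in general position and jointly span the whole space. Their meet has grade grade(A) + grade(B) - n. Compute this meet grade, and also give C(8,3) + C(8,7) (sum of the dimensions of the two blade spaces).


Meet grade = grade(A) + grade(B) - n
= 3 + 7 - 8 = 2
C(8,3) = 56
C(8,7) = 8
dim_A + dim_B = 56 + 8 = 64


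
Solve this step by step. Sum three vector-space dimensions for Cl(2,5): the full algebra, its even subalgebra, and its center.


n = 2 + 5 = 7
Total dim = 2^7 = 128
Even subalgebra dim = 2^6 = 64
n is odd, so center dim = 2
Sum = 128 + 64 + 2 = 194


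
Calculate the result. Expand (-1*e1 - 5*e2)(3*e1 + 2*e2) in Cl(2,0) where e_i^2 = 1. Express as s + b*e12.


Expand: (-1*e1 - 5*e2)(3*e1 + 2*e2)
= (-1)*3*e1e1 + (-1)*2*e1e2 + (-5)*3*e2e1 + (-5)*2*e2e2
Using e1^2 = e2^2 = 1, e2e1 = -e1e2:
Scalar part s = (-1)*3 + (-5)*2 = -3 + (-10) = -13
Bivector part b = (-1)*2 - (-5)*3 = -2 - (-15) = 13
uv = -13 + 13*e12


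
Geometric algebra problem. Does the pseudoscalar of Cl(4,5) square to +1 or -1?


The pseudoscalar I = e1...e_n (product of all n generators) of Cl(p,q) satisfies I^2 = (-1)^(q + n(n-1)/2).
p = 4, q = 5, n = p + q = 9
n(n-1)/2 = 9 * 8 / 2 = 36
Exponent = q + n(n-1)/2 = 5 + 36 = 41
I^2 = (-1)^41 = -1


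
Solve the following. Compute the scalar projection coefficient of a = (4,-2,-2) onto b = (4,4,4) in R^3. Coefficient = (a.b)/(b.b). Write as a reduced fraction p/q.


Projection coefficient = (a . b) / (b . b)
a . b = 4*4 + (-2)*4 + (-2)*4
= 16 + (-8) + (-8) = 0
b . b = 4^2 + 4^2 + 4^2
= 16 + 16 + 16 = 48
Coefficient = 0/48
In lowest terms: 0/1


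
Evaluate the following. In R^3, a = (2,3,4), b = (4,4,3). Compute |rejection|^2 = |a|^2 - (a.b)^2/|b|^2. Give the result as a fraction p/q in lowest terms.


|a|^2 = 2^2 + 3^2 + 4^2 = 29
|b|^2 = 4^2 + 4^2 + 3^2 = 41
a . b = 2*4 + 3*4 + 4*3 = 32
(a.b)^2 = 32^2 = 1024
|rej|^2 = 29 - 1024/41
= (1189 - 1024)/41
= 165/41
In lowest terms: 165/41


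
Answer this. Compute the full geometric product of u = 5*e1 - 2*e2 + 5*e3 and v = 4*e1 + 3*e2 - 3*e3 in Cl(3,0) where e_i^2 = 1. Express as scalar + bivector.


In Cl(3,0): e_i^2 = 1, e_ie_j = -e_je_i for i != j.
Scalar part = u . v = 5*4 + (-2)*3 + 5*(-3)
= 20 + (-6) + (-15) = -1
e12 coeff = 5*3 - (-2)*4 = 15 - (-8) = 23
e13 coeff = 5*(-3) - 5*4 = -15 - 20 = -35
e23 coeff = (-2)*(-3) - 5*3 = 6 - 15 = -9
uv = -1 + 23*e12 - 35*e13 - 9*e23


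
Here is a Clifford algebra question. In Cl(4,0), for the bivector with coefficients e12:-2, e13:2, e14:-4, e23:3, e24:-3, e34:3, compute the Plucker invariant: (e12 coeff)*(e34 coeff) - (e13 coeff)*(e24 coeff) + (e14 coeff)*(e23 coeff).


Plucker relation: af - be + cd
a*f = (-2)*3 = -6
b*e = 2*(-3) = -6
c*d = (-4)*3 = -12
af - be + cd = -6 - (-6) + (-12)
= -12


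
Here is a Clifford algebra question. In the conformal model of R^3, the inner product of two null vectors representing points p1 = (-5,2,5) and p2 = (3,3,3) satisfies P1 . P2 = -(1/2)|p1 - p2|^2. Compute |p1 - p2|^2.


p1 - p2 = (-8, -1, 2)
|p1 - p2|^2 = (-8)^2 + (-1)^2 + 2^2
= 64 + 1 + 4
= 69


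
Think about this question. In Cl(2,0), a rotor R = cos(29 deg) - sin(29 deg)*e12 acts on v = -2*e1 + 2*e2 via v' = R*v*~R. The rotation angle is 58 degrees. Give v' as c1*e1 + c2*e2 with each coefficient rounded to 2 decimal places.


Rotor R = cos(29deg) - sin(29deg)*e12
Rotation angle theta = 2 * 29 = 58 degrees
v' = R*v*~R rotates v by theta.
cos(58deg) = 0.5299, sin(58deg) = 0.8480
v'_1 = -2*cos(58deg) - 2*sin(58deg)
= -2*0.5299 - 2*0.8480
= -2.76
v'_2 = -2*sin(58deg) + 2*cos(58deg)
= -2*0.8480 + 2*0.5299
= -0.64
v' = -2.76*e1 - 0.64*e2


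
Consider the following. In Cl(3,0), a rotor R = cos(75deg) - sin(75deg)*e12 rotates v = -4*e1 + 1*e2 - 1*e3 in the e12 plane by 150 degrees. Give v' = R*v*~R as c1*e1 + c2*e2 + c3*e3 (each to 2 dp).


Rotor R = cos(75deg) - sin(75deg)*e12
Rotation angle theta = 2 * 75 = 150 degrees in the e12 plane (e1 -> e2).
The component perpendicular to the plane (e3) is invariant: v'_3 = v3 = -1.00
cos(150deg) = -0.8660, sin(150deg) = 0.5000
v'_1 = v1*cos(theta) - v2*sin(theta) = -4*(-0.8660) - 1*0.5000 = 2.96
v'_2 = v1*sin(theta) + v2*cos(theta) = -4*0.5000 + 1*(-0.8660) = -2.87
v' = 2.96*e1 - 2.87*e2 - 1.00*e3


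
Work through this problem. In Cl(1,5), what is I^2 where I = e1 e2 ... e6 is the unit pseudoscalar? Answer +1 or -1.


The pseudoscalar I = e1...e_n (product of all n generators) of Cl(p,q) satisfies I^2 = (-1)^(q + n(n-1)/2).
p = 1, q = 5, n = p + q = 6
n(n-1)/2 = 6 * 5 / 2 = 15
Exponent = q + n(n-1)/2 = 5 + 15 = 20
I^2 = (-1)^20 = +1


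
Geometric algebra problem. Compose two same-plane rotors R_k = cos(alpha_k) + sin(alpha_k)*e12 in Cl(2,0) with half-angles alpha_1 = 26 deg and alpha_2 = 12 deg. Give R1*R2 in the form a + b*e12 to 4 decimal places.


Same-plane rotors commute and their half-angles add:
R1*R2 = cos(a1 + a2) + sin(a1 + a2)*e12.
a1 + a2 = 26 + 12 = 38 deg
cos(38 deg) = 0.7880
sin(38 deg) = 0.6157
R1*R2 = 0.7880 + 0.6157*e12


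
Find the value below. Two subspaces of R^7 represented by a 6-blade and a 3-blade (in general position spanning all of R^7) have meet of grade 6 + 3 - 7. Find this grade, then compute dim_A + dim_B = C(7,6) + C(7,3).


Meet grade = grade(A) + grade(B) - n
= 6 + 3 - 7 = 2
C(7,6) = 7
C(7,3) = 35
dim_A + dim_B = 7 + 35 = 42


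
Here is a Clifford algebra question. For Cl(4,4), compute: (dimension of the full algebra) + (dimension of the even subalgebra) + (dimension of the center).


n = 4 + 4 = 8
Total dim = 2^8 = 256
Even subalgebra dim = 2^7 = 128
n is even, so center dim = 1
Sum = 256 + 128 + 1 = 385


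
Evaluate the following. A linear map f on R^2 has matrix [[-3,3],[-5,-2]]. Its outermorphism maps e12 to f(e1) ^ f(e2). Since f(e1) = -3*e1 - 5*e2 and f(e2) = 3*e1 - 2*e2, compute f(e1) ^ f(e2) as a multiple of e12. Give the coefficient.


The outermorphism of a linear map f sends e1^e2 to f(e1)^f(e2).
f(e1) = -3*e1 - 5*e2
f(e2) = 3*e1 - 2*e2
f(e1) ^ f(e2) = (-3*e1 - 5*e2) ^ (3*e1 - 2*e2)
= (-3)*(-2)*e12 + (-5)*3*e21
= (6 - (-15))*e12
= 21*e12
Coefficient = 21


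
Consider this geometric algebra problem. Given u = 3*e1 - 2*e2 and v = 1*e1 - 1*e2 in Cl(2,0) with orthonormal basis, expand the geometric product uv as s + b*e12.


Expand: (3*e1 - 2*e2)(1*e1 - 1*e2)
= 3*1*e1e1 + 3*(-1)*e1e2 + (-2)*1*e2e1 + (-2)*(-1)*e2e2
Using e1^2 = e2^2 = 1, e2e1 = -e1e2:
Scalar part s = 3*1 + (-2)*(-1) = 3 + 2 = 5
Bivector part b = 3*(-1) - (-2)*1 = -3 - (-2) = -1
uv = 5 - 1*e12


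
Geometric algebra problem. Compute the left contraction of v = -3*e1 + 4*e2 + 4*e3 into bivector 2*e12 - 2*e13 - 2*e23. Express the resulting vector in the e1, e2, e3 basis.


Left contraction v _| B = <vB>_1 (grade-1 part of the geometric product vB).
Using e1_|e12 = e2, e2_|e12 = -e1, e1_|e13 = e3, e3_|e13 = -e1, e2_|e23 = e3, e3_|e23 = -e2:
e1 coeff: -v2*b12 - v3*b13 = -(4)*(2) - (4)*(-2) = 0
e2 coeff: v1*b12 - v3*b23 = (-3)*(2) - (4)*(-2) = 2
e3 coeff: v1*b13 + v2*b23 = (-3)*(-2) + (4)*(-2) = -2
v _| B = 0*e1 + 2*e2 - 2*e3


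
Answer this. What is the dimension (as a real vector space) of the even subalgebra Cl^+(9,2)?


Even subalgebra dimension = 2^(n-1)
n = 9 + 2 = 11
2^(11 - 1) = 2^10 = 1024
Verification: sum of C(11,k) for even k = 1 + 55 + 330 + 462 + 165 + 11 = 1024
Result = 1024


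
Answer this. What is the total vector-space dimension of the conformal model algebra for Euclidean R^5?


The conformal model of R^5 uses Cl(6,1): the 5 Euclidean generators plus two extra orthogonal generators e+ (e+^2 = +1) and e- (e-^2 = -1), from which the null vectors e0, einf are built.
Number of generators m = 5 + 2 = 7.
dim Cl(p,q) = 2^m = 2^7 = 128


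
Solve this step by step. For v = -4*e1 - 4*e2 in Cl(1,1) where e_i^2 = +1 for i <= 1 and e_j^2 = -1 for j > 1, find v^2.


v^2 = sum of c_i^2 * e_i^2
Positive signature terms (e_i^2 = +1): (-4)^2 = 16
Negative signature terms (e_j^2 = -1): (-4)^2 = 16
v^2 = 16 - 16 = 0


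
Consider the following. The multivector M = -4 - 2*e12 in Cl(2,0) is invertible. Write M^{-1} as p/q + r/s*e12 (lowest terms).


M = -4 - 2*e12, where e12^2 = -1.
Since M commutes with its reverse ~M = a - b*e12, M * ~M = a^2 - b^2*e12^2 = a^2 + b^2.
So M^{-1} = ~M / (a^2 + b^2) = (a - b*e12)/(a^2 + b^2).
a^2 + b^2 = 16 + 4 = 20
Scalar part = -4/20 = -1/5
Bivector coeff = 2/20 = 1/10
M^{-1} = -1/5 + 1/10*e12


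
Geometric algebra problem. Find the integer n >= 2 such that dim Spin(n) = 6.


dim Spin(n) = dim so(n) = n(n-1)/2.
Solve n(n-1)/2 = 6, i.e. n^2 - n - 12 = 0.
Discriminant = 1 + 8*6 = 49
n = (1 + sqrt(49))/2 = (1 + 7)/2 = 4


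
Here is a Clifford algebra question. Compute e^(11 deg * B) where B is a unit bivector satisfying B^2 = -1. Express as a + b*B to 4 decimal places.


For a unit bivector B with B^2 = -1, the exponential series gives
e^(theta*B) = cos(theta) + sin(theta)*B (the GA analogue of Euler's formula).
theta = 11 degrees = 0.191986 rad
cos(11 deg) = 0.9816
sin(11 deg) = 0.1908
exp(theta*B) = 0.9816 + 0.1908*B


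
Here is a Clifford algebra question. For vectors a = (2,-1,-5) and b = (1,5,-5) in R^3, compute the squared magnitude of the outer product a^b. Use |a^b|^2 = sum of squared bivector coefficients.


a wedge b = (a1*b2 - a2*b1)*e12 + (a1*b3 - a3*b1)*e13 + (a2*b3 - a3*b2)*e23
e12 coeff: 2*5 - (-1)*1 = 10 - (-1) = 11
e13 coeff: 2*(-5) - (-5)*1 = -10 - (-5) = -5
e23 coeff: (-1)*(-5) - (-5)*5 = 5 - (-25) = 30
|a wedge b|^2 = 11^2 + (-5)^2 + 30^2
= 121 + 25 + 900
= 1046


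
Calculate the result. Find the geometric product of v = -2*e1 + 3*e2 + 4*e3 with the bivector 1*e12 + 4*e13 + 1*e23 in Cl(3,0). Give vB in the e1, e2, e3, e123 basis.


vB has grade-1 (vector) and grade-3 (trivector) parts: vB = (v _| B) + (v ^ B).
Vector part <vB>_1:
  e1: -v2*b12 - v3*b13 = -(3)*(1) - (4)*(4) = -19
  e2: v1*b12 - v3*b23 = (-2)*(1) - (4)*(1) = -6
  e3: v1*b13 + v2*b23 = (-2)*(4) + (3)*(1) = -5
Trivector part <vB>_3:
  e123: v1*b23 - v2*b13 + v3*b12 = (-2)*(1) - (3)*(4) + (4)*(1) = -10
vB = -19*e1 - 6*e2 - 5*e3 - 10*e123


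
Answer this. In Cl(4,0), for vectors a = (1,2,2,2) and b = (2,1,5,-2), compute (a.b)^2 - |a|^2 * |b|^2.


a . b = 1*2 + 2*1 + 2*5 + 2*(-2)
= 2 + 2 + 10 + (-4) = 10
|a|^2 = 1^2 + 2^2 + 2^2 + 2^2 = 13
|b|^2 = 2^2 + 1^2 + 5^2 + (-2)^2 = 34
(a.b)^2 = 10^2 = 100
|a|^2 * |b|^2 = 13 * 34 = 442
Result = 100 - 442 = -342


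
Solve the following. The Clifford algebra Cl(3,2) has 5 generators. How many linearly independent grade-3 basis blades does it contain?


Number of grade-k basis blades in Cl(p,q) with n = p + q is C(n, k).
n = 3 + 2 = 5
C(5, 3) = 5! / (3! * 2!)
= 120 / (6 * 2)
= 10


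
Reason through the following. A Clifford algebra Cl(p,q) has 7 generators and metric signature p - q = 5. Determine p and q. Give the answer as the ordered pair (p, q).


We need p + q = 7 and p - q = 5.
Adding: 2p = 7 + 5 = 12, so p = 6.
Then q = 7 - 6 = 1.
(p, q) = (6, 1)


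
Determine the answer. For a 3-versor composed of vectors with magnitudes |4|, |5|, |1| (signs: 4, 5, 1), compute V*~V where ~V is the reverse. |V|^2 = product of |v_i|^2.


Each vector v_i has |v_i|^2 = s_i^2
Squared scales: 4^2 = 16, 5^2 = 25, 1^2 = 1
|V|^2 = 16 * 25 * 1
= 400


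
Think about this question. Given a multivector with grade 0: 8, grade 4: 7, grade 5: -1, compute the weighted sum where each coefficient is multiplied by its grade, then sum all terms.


Grade-weighted sum = sum of grade_k * coefficient_k
0*8 = 0
4*7 = 28
5*(-1) = -5
Total = 0 + 28 + (-5) = 23


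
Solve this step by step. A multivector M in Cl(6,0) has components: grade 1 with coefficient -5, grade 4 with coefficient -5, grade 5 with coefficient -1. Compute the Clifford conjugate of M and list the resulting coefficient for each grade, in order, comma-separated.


Clifford conjugate sign for grade k: (-1)^(k(k+1)/2)
Grade 1: (-1)^(1*2/2) = (-1)^1 = -1, coeff -5 -> 5
Grade 4: (-1)^(4*5/2) = (-1)^10 = 1, coeff -5 -> -5
Grade 5: (-1)^(5*6/2) = (-1)^15 = -1, coeff -1 -> 1
Conjugated coefficients: 5, -5, 1


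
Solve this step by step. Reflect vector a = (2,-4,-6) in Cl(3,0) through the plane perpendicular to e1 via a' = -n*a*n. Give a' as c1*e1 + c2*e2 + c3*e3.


Reflection formula: a' = -n*a*n, with n = e1 (unit vector, n^2 = 1).
For reflection through hyperplane perp to e1:
The component along e1 flips sign, others stay.
a = (2, -4, -6)
a' = (-2, -4, -6)
a' = -2*e1 - 4*e2 - 6*e3


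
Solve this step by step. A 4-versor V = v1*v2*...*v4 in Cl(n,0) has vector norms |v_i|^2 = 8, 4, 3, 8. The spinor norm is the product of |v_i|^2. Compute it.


Spinor norm N(V) = |v1|^2 * |v2|^2 * ... * |v4|^2
= 8 * 4 * 3 * 8
Running product: 8, 32, 96, 768
N(V) = 768


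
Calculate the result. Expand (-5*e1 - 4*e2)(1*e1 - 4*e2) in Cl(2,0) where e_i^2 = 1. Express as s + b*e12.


Expand: (-5*e1 - 4*e2)(1*e1 - 4*e2)
= (-5)*1*e1e1 + (-5)*(-4)*e1e2 + (-4)*1*e2e1 + (-4)*(-4)*e2e2
Using e1^2 = e2^2 = 1, e2e1 = -e1e2:
Scalar part s = (-5)*1 + (-4)*(-4) = -5 + 16 = 11
Bivector part b = (-5)*(-4) - (-4)*1 = 20 - (-4) = 24
uv = 11 + 24*e12


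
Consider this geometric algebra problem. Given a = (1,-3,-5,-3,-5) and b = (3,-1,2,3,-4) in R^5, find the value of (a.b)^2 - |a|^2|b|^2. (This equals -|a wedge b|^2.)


a . b = 1*3 + (-3)*(-1) + (-5)*2 + (-3)*3 + (-5)*(-4)
= 3 + 3 + (-10) + (-9) + 20 = 7
|a|^2 = 1^2 + (-3)^2 + (-5)^2 + (-3)^2 + (-5)^2 = 69
|b|^2 = 3^2 + (-1)^2 + 2^2 + 3^2 + (-4)^2 = 39
(a.b)^2 = 7^2 = 49
|a|^2 * |b|^2 = 69 * 39 = 2691
Result = 49 - 2691 = -2642


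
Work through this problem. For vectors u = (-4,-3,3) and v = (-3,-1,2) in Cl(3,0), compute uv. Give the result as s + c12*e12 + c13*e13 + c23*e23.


In Cl(3,0): e_i^2 = 1, e_ie_j = -e_je_i for i != j.
Scalar part = u . v = (-4)*(-3) + (-3)*(-1) + 3*2
= 12 + 3 + 6 = 21
e12 coeff = (-4)*(-1) - (-3)*(-3) = 4 - 9 = -5
e13 coeff = (-4)*2 - 3*(-3) = -8 - (-9) = 1
e23 coeff = (-3)*2 - 3*(-1) = -6 - (-3) = -3
uv = 21 - 5*e12 + 1*e13 - 3*e23


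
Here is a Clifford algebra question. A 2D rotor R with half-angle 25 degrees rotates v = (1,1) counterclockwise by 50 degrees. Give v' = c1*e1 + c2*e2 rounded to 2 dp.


Rotor R = cos(25deg) - sin(25deg)*e12
Rotation angle theta = 2 * 25 = 50 degrees
v' = R*v*~R rotates v by theta.
cos(50deg) = 0.6428, sin(50deg) = 0.7660
v'_1 = 1*cos(50deg) - 1*sin(50deg)
= 1*0.6428 - 1*0.7660
= -0.12
v'_2 = 1*sin(50deg) + 1*cos(50deg)
= 1*0.7660 + 1*0.6428
= 1.41
v' = -0.12*e1 + 1.41*e2


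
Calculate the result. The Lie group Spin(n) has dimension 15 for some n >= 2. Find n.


dim Spin(n) = dim so(n) = n(n-1)/2.
Solve n(n-1)/2 = 15, i.e. n^2 - n - 30 = 0.
Discriminant = 1 + 8*15 = 121
n = (1 + sqrt(121))/2 = (1 + 11)/2 = 6


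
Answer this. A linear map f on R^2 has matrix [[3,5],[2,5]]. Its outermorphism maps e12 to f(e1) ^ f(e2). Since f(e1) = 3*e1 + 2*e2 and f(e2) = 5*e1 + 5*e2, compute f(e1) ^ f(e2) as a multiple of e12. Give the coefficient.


The outermorphism of a linear map f sends e1^e2 to f(e1)^f(e2).
f(e1) = 3*e1 + 2*e2
f(e2) = 5*e1 + 5*e2
f(e1) ^ f(e2) = (3*e1 + 2*e2) ^ (5*e1 + 5*e2)
= 3*5*e12 + 2*5*e21
= (15 - 10)*e12
= 5*e12
Coefficient = 5


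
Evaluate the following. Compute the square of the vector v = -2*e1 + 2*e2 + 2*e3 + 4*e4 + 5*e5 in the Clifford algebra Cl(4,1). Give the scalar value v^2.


v^2 = sum of c_i^2 * e_i^2
Positive signature terms (e_i^2 = +1): (-2)^2 + 2^2 + 2^2 + 4^2 = 28
Negative signature terms (e_j^2 = -1): 5^2 = 25
v^2 = 28 - 25 = 3


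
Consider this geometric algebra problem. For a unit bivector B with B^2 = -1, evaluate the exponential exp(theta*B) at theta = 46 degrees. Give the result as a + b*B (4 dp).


For a unit bivector B with B^2 = -1, the exponential series gives
e^(theta*B) = cos(theta) + sin(theta)*B (the GA analogue of Euler's formula).
theta = 46 degrees = 0.802851 rad
cos(46 deg) = 0.6947
sin(46 deg) = 0.7193
exp(theta*B) = 0.6947 + 0.7193*B


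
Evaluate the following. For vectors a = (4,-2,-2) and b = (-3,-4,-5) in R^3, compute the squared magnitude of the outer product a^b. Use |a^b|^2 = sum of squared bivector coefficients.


a wedge b = (a1*b2 - a2*b1)*e12 + (a1*b3 - a3*b1)*e13 + (a2*b3 - a3*b2)*e23
e12 coeff: 4*(-4) - (-2)*(-3) = -16 - 6 = -22
e13 coeff: 4*(-5) - (-2)*(-3) = -20 - 6 = -26
e23 coeff: (-2)*(-5) - (-2)*(-4) = 10 - 8 = 2
|a wedge b|^2 = (-22)^2 + (-26)^2 + 2^2
= 484 + 676 + 4
= 1164


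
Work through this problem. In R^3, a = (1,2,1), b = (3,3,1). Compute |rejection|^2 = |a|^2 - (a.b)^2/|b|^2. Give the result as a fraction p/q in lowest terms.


|a|^2 = 1^2 + 2^2 + 1^2 = 6
|b|^2 = 3^2 + 3^2 + 1^2 = 19
a . b = 1*3 + 2*3 + 1*1 = 10
(a.b)^2 = 10^2 = 100
|rej|^2 = 6 - 100/19
= (114 - 100)/19
= 14/19
In lowest terms: 14/19


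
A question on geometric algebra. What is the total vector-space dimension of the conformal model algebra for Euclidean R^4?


The conformal model of R^4 uses Cl(5,1): the 4 Euclidean generators plus two extra orthogonal generators e+ (e+^2 = +1) and e- (e-^2 = -1), from which the null vectors e0, einf are built.
Number of generators m = 4 + 2 = 6.
dim Cl(p,q) = 2^m = 2^6 = 64


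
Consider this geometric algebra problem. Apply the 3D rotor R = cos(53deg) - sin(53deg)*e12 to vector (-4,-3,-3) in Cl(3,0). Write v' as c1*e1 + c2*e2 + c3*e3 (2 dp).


Rotor R = cos(53deg) - sin(53deg)*e12
Rotation angle theta = 2 * 53 = 106 degrees in the e12 plane (e1 -> e2).
The component perpendicular to the plane (e3) is invariant: v'_3 = v3 = -3.00
cos(106deg) = -0.2756, sin(106deg) = 0.9613
v'_1 = v1*cos(theta) - v2*sin(theta) = -4*(-0.2756) - (-3)*0.9613 = 3.99
v'_2 = v1*sin(theta) + v2*cos(theta) = -4*0.9613 + (-3)*(-0.2756) = -3.02
v' = 3.99*e1 - 3.02*e2 - 3.00*e3


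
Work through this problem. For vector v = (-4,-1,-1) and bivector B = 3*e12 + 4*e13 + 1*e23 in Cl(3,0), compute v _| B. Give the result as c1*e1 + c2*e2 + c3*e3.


Left contraction v _| B = <vB>_1 (grade-1 part of the geometric product vB).
Using e1_|e12 = e2, e2_|e12 = -e1, e1_|e13 = e3, e3_|e13 = -e1, e2_|e23 = e3, e3_|e23 = -e2:
e1 coeff: -v2*b12 - v3*b13 = -(-1)*(3) - (-1)*(4) = 7
e2 coeff: v1*b12 - v3*b23 = (-4)*(3) - (-1)*(1) = -11
e3 coeff: v1*b13 + v2*b23 = (-4)*(4) + (-1)*(1) = -17
v _| B = 7*e1 - 11*e2 - 17*e3


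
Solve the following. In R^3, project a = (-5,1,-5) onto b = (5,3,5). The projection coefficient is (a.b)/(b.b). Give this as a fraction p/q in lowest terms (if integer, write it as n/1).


Projection coefficient = (a . b) / (b . b)
a . b = (-5)*5 + 1*3 + (-5)*5
= -25 + 3 + (-25) = -47
b . b = 5^2 + 3^2 + 5^2
= 25 + 9 + 25 = 59
Coefficient = -47/59
In lowest terms: -47/59


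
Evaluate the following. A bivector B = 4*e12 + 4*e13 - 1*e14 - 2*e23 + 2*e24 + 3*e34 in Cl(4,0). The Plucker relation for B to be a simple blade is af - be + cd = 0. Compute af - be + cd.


Plucker relation: af - be + cd
a*f = 4*3 = 12
b*e = 4*2 = 8
c*d = (-1)*(-2) = 2
af - be + cd = 12 - 8 + 2
= 6


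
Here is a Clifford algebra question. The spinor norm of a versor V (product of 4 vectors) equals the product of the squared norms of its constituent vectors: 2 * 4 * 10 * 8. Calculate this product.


Spinor norm N(V) = |v1|^2 * |v2|^2 * ... * |v4|^2
= 2 * 4 * 10 * 8
Running product: 2, 8, 80, 640
N(V) = 640


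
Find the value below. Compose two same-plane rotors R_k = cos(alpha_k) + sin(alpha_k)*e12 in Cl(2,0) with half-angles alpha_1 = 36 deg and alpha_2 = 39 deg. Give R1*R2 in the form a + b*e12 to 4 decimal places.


Same-plane rotors commute and their half-angles add:
R1*R2 = cos(a1 + a2) + sin(a1 + a2)*e12.
a1 + a2 = 36 + 39 = 75 deg
cos(75 deg) = 0.2588
sin(75 deg) = 0.9659
R1*R2 = 0.2588 + 0.9659*e12


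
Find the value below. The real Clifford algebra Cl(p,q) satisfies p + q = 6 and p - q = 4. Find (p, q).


We need p + q = 6 and p - q = 4.
Adding: 2p = 6 + 4 = 10, so p = 5.
Then q = 6 - 5 = 1.
(p, q) = (5, 1)


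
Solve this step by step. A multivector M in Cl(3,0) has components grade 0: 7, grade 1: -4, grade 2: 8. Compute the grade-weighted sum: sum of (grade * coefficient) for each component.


Grade-weighted sum = sum of grade_k * coefficient_k
0*7 = 0
1*(-4) = -4
2*8 = 16
Total = 0 + (-4) + 16 = 12


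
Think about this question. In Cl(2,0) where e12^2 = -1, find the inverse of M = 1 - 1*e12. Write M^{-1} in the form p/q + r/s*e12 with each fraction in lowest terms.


M = 1 - 1*e12, where e12^2 = -1.
Since M commutes with its reverse ~M = a - b*e12, M * ~M = a^2 - b^2*e12^2 = a^2 + b^2.
So M^{-1} = ~M / (a^2 + b^2) = (a - b*e12)/(a^2 + b^2).
a^2 + b^2 = 1 + 1 = 2
Scalar part = 1/2 = 1/2
Bivector coeff = 1/2 = 1/2
M^{-1} = 1/2 + 1/2*e12


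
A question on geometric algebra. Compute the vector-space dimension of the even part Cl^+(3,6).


Even subalgebra dimension = 2^(n-1)
n = 3 + 6 = 9
2^(9 - 1) = 2^8 = 256
Verification: sum of C(9,k) for even k = 1 + 36 + 126 + 84 + 9 = 256
Result = 256


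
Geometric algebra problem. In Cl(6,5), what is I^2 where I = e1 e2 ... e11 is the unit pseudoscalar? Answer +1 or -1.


The pseudoscalar I = e1...e_n (product of all n generators) of Cl(p,q) satisfies I^2 = (-1)^(q + n(n-1)/2).
p = 6, q = 5, n = p + q = 11
n(n-1)/2 = 11 * 10 / 2 = 55
Exponent = q + n(n-1)/2 = 5 + 55 = 60
I^2 = (-1)^60 = +1


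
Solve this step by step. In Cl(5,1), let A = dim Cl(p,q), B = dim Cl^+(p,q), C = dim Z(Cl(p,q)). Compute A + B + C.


n = 5 + 1 = 6
Total dim = 2^6 = 64
Even subalgebra dim = 2^5 = 32
n is even, so center dim = 1
Sum = 64 + 32 + 1 = 97


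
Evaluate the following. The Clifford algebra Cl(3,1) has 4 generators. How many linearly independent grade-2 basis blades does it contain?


Number of grade-k basis blades in Cl(p,q) with n = p + q is C(n, k).
n = 3 + 1 = 4
C(4, 2) = 4! / (2! * 2!)
= 24 / (2 * 2)
= 6


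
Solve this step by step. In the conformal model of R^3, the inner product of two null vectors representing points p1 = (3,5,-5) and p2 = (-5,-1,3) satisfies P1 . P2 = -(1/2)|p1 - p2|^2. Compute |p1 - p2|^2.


p1 - p2 = (8, 6, -8)
|p1 - p2|^2 = 8^2 + 6^2 + (-8)^2
= 64 + 36 + 64
= 164


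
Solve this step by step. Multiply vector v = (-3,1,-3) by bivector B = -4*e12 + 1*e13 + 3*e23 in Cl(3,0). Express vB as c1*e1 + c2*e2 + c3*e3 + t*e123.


vB has grade-1 (vector) and grade-3 (trivector) parts: vB = (v _| B) + (v ^ B).
Vector part <vB>_1:
  e1: -v2*b12 - v3*b13 = -(1)*(-4) - (-3)*(1) = 7
  e2: v1*b12 - v3*b23 = (-3)*(-4) - (-3)*(3) = 21
  e3: v1*b13 + v2*b23 = (-3)*(1) + (1)*(3) = 0
Trivector part <vB>_3:
  e123: v1*b23 - v2*b13 + v3*b12 = (-3)*(3) - (1)*(1) + (-3)*(-4) = 2
vB = 7*e1 + 21*e2 + 0*e3 + 2*e123


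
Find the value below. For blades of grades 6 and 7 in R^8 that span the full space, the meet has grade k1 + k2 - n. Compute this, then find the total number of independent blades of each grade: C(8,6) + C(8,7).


Meet grade = grade(A) + grade(B) - n
= 6 + 7 - 8 = 5
C(8,6) = 28
C(8,7) = 8
dim_A + dim_B = 28 + 8 = 36


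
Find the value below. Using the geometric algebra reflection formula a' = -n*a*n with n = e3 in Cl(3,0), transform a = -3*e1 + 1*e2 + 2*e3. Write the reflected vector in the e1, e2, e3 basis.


Reflection formula: a' = -n*a*n, with n = e3 (unit vector, n^2 = 1).
For reflection through hyperplane perp to e3:
The component along e3 flips sign, others stay.
a = (-3, 1, 2)
a' = (-3, 1, -2)
a' = -3*e1 + 1*e2 - 2*e3


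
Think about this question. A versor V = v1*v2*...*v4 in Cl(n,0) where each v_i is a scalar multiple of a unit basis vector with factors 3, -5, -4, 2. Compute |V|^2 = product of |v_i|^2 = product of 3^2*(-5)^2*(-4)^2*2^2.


Each vector v_i has |v_i|^2 = s_i^2
Squared scales: 3^2 = 9, (-5)^2 = 25, (-4)^2 = 16, 2^2 = 4
|V|^2 = 9 * 25 * 16 * 4
= 14400


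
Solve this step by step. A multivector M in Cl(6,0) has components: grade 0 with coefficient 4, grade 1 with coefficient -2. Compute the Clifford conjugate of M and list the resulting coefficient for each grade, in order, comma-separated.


Clifford conjugate sign for grade k: (-1)^(k(k+1)/2)
Grade 0: (-1)^(0*1/2) = (-1)^0 = 1, coeff 4 -> 4
Grade 1: (-1)^(1*2/2) = (-1)^1 = -1, coeff -2 -> 2
Conjugated coefficients: 4, 2
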